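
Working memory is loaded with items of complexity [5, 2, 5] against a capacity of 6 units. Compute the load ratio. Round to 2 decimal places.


Total complexity = 5 + 2 + 5 = 12
Load = total / capacity = 12 / 6
= 2.00


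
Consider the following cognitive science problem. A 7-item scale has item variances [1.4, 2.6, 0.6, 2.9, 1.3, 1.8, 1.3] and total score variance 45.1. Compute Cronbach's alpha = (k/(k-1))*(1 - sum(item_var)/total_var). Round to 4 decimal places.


alpha = (k/(k-1)) * (1 - sum(s_i^2)/s_total^2)
sum(item variances) = 11.9
k/(k-1) = 7/6 = 1.166667
1 - 11.9/45.1 = 1 - 0.263858 = 0.736142
alpha = 1.166667 * 0.736142
= 0.8588


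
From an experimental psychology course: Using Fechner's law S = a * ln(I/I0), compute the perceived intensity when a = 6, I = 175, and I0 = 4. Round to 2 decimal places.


S = 6 * ln(175/4)
I/I0 = 43.75
ln(43.75) = 3.7785
S = 6 * 3.7785
= 22.67


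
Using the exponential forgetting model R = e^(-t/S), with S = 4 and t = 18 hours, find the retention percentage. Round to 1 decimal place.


R = e^(-t/S)
-t/S = -18/4 = -4.5
R = e^(-4.5) = 0.011109
Percentage = 0.011109 * 100
= 1.1


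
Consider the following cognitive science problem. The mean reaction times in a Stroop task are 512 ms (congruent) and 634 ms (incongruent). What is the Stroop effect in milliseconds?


Stroop effect = RT(incongruent) - RT(congruent)
= 634 - 512
= 122 ms


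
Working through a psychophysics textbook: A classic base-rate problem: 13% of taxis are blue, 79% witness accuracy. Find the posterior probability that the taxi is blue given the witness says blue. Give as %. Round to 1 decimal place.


P(blue | says blue) = P(says blue | blue)*P(blue) / [P(says blue | blue)*P(blue) + P(says blue | not blue)*P(not blue)]
Numerator = 0.79 * 0.13 = 0.1027
False identification = 0.21 * 0.87 = 0.1827
P = 0.1027 / (0.1027 + 0.1827)
= 0.1027 / 0.2854
As percentage = 36.0


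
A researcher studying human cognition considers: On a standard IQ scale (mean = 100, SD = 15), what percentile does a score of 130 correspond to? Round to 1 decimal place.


z = (IQ - mean) / SD
z = (130 - 100) / 15 = 2.0
Percentile = Phi(2.0) * 100
Phi(2.0) = 0.97725
= 97.7


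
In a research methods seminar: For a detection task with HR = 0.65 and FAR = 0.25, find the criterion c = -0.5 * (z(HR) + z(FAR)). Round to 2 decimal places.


c = -0.5 * (z(HR) + z(FAR))
z(0.65) = 0.3853
z(0.25) = -0.6745
c = -0.5 * (0.3853 + -0.6745)
= -0.5 * -0.2892
= 0.14


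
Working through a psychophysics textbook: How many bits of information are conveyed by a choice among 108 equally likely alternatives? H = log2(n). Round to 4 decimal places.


H = log2(n)
H = log2(108)
= 6.7549


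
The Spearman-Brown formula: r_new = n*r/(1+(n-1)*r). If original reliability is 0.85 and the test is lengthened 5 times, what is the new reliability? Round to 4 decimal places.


r_new = n*r / (1 + (n-1)*r)
Numerator = 5 * 0.85 = 4.25
Denominator = 1 + 4 * 0.85 = 4.4
r_new = 4.25 / 4.4
= 0.9659


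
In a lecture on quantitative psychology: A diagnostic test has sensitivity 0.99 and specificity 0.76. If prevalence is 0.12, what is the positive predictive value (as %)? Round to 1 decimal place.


PPV = (sens * prev) / (sens * prev + (1-spec) * (1-prev))
Numerator = 0.99 * 0.12 = 0.1188
P(positive and no disease) = (1 - spec) * (1 - prev) = (1 - 0.76) * (1 - 0.12) = 0.2112
Denominator = 0.1188 + 0.2112 = 0.33
PPV = 0.1188 / 0.33 = 0.36
As percentage = 36.0


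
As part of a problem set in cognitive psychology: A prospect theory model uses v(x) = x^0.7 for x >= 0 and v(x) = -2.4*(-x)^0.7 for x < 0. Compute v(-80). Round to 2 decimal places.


Since x = -80 < 0, use v(x) = -lambda*(-x)^alpha
(-x) = 80
80^0.7 = 21.4864
v(-80) = -2.4 * 21.4864
= -51.57


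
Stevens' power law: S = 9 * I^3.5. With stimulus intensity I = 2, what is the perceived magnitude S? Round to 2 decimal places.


S = 9 * 2^3.5
2^3.5 = 11.3137
S = 9 * 11.3137
= 101.82


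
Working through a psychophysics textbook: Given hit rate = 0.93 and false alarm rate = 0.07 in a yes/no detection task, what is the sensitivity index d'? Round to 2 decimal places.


d' = z(HR) - z(FAR)
z(0.93) = 1.4758
z(0.07) = -1.4758
d' = 1.4758 - -1.4758
= 2.95


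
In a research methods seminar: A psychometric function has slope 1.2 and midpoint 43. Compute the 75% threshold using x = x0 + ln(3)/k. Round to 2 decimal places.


At P = 0.75: 0.75 = 1/(1 + e^(-k*(x-x0)))
Solving: e^(-k*(x-x0)) = 1/3
x = x0 + ln(3)/k
ln(3) = 1.0986
x = 43 + 1.0986/1.2
= 43 + 0.9155
= 43.92


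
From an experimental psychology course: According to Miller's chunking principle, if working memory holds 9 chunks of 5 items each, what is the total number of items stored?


Total items = chunks * items_per_chunk
= 9 * 5
= 45


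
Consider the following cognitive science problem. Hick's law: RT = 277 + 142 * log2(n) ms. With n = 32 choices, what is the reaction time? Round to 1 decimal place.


RT = 277 + 142 * log2(32)
log2(32) = 5.0
RT = 277 + 142 * 5.0
= 277 + 710.0
= 987.0 ms


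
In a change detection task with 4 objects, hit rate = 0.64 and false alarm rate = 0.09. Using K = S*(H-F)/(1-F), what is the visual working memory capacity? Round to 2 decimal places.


K = S * (H - F) / (1 - F)
H - F = 0.55
1 - F = 0.91
K = 4 * 0.55 / 0.91
= 2.42


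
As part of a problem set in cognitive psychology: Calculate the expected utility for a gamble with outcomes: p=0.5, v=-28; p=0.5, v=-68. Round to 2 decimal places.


EU = sum(p_i * v_i)
0.5 * -28 = -14.0
0.5 * -68 = -34.0
EU = -14.0 + -34.0
= -48.00


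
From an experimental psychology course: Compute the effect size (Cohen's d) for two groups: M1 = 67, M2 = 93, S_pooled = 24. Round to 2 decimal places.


Cohen's d = (M1 - M2) / S_pooled
= (67 - 93) / 24
= -26 / 24
= -1.08


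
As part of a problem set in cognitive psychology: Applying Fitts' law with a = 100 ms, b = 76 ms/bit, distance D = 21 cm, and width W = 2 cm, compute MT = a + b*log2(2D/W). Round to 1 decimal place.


MT = 100 + 76 * log2(2*21/2)
2D/W = 21.0
log2(21.0) = 4.3923
MT = 100 + 76 * 4.3923
= 433.8 ms


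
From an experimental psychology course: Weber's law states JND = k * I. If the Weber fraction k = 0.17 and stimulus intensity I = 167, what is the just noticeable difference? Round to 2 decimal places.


JND = k * I
JND = 0.17 * 167
= 28.39


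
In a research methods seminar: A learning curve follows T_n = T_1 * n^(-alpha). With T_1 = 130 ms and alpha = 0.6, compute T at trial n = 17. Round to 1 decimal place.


T_n = 130 * 17^(-0.6)
17^(-0.6) = 0.182697
T_n = 130 * 0.182697
= 23.8 ms


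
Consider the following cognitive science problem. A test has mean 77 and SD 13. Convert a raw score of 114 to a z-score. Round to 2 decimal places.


z = (X - mu) / sigma
= (114 - 77) / 13
= 37 / 13
= 2.85


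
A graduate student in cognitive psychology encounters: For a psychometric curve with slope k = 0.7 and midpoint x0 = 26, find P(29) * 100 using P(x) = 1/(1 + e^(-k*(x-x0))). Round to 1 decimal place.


P(x) = 1/(1 + e^(-0.7*(29 - 26)))
Exponent = -0.7 * 3 = -2.1
e^(-2.1) = 0.122456
P = 1/(1 + 0.122456) = 0.890904
Percentage = 89.1


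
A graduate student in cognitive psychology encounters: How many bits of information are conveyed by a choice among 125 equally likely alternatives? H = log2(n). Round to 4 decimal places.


H = log2(n)
H = log2(125)
= 6.9658


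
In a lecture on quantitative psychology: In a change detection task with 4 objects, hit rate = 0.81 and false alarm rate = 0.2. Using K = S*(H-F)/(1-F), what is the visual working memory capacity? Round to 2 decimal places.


K = S * (H - F) / (1 - F)
H - F = 0.61
1 - F = 0.8
K = 4 * 0.61 / 0.8
= 3.05


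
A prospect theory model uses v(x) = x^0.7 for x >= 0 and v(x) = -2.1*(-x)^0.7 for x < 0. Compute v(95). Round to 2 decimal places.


Since x = 95 >= 0, use v(x) = x^0.7
95^0.7 = 24.233
v(95) = 24.23


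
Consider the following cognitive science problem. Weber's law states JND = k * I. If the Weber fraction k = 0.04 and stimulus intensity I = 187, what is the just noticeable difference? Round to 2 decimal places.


JND = k * I
JND = 0.04 * 187
= 7.48


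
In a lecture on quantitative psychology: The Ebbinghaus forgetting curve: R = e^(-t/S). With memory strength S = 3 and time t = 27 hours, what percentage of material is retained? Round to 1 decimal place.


R = e^(-t/S)
-t/S = -27/3 = -9.0
R = e^(-9.0) = 0.000123
Percentage = 0.000123 * 100
= 0.0


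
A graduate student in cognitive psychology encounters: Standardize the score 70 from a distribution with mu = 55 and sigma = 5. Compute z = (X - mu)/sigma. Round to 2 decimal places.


z = (X - mu) / sigma
= (70 - 55) / 5
= 15 / 5
= 3.00


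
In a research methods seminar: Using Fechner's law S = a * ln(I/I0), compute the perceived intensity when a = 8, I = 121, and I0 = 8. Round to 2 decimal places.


S = 8 * ln(121/8)
I/I0 = 15.125
ln(15.125) = 2.7163
S = 8 * 2.7163
= 21.73


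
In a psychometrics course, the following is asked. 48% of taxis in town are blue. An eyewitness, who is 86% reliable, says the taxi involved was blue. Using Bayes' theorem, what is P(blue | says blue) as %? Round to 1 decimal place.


P(blue | says blue) = P(says blue | blue)*P(blue) / [P(says blue | blue)*P(blue) + P(says blue | not blue)*P(not blue)]
Numerator = 0.86 * 0.48 = 0.4128
False identification = 0.14 * 0.52 = 0.0728
P = 0.4128 / (0.4128 + 0.0728)
= 0.4128 / 0.4856
As percentage = 85.0


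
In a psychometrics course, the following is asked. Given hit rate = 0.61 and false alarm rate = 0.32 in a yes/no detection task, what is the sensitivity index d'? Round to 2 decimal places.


d' = z(HR) - z(FAR)
z(0.61) = 0.2793
z(0.32) = -0.4677
d' = 0.2793 - -0.4677
= 0.75


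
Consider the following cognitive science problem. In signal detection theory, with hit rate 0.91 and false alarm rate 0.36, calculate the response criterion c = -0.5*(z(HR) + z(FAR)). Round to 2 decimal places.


c = -0.5 * (z(HR) + z(FAR))
z(0.91) = 1.3408
z(0.36) = -0.3585
c = -0.5 * (1.3408 + -0.3585)
= -0.5 * 0.9823
= -0.49


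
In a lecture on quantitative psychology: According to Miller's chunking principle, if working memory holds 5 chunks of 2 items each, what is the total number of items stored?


Total items = chunks * items_per_chunk
= 5 * 2
= 10


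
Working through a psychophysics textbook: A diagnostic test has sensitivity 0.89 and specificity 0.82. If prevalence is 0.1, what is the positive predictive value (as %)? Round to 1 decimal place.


PPV = (sens * prev) / (sens * prev + (1-spec) * (1-prev))
Numerator = 0.89 * 0.1 = 0.089
P(positive and no disease) = (1 - spec) * (1 - prev) = (1 - 0.82) * (1 - 0.1) = 0.162
Denominator = 0.089 + 0.162 = 0.251
PPV = 0.089 / 0.251 = 0.354582
As percentage = 35.5


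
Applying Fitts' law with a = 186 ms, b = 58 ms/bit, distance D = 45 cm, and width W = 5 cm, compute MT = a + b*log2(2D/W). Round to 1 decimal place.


MT = 186 + 58 * log2(2*45/5)
2D/W = 18.0
log2(18.0) = 4.1699
MT = 186 + 58 * 4.1699
= 427.9 ms


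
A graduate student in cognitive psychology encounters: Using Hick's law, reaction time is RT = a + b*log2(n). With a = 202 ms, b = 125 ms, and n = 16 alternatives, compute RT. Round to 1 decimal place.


RT = 202 + 125 * log2(16)
log2(16) = 4.0
RT = 202 + 125 * 4.0
= 202 + 500.0
= 702.0 ms


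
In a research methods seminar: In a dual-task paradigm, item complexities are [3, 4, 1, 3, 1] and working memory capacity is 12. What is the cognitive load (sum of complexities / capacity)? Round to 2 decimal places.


Total complexity = 3 + 4 + 1 + 3 + 1 = 12
Load = total / capacity = 12 / 12
= 1.00


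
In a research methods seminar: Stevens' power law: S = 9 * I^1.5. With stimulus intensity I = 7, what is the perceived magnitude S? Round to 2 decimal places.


S = 9 * 7^1.5
7^1.5 = 18.5203
S = 9 * 18.5203
= 166.68


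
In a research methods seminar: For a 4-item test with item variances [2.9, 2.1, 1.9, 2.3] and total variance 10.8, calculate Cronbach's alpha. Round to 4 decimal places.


alpha = (k/(k-1)) * (1 - sum(s_i^2)/s_total^2)
sum(item variances) = 9.2
k/(k-1) = 4/3 = 1.333333
1 - 9.2/10.8 = 1 - 0.851852 = 0.148148
alpha = 1.333333 * 0.148148
= 0.1975


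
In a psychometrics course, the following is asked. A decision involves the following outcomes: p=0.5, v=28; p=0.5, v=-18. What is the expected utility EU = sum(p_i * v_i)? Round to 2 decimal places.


EU = sum(p_i * v_i)
0.5 * 28 = 14.0
0.5 * -18 = -9.0
EU = 14.0 + -9.0
= 5.00


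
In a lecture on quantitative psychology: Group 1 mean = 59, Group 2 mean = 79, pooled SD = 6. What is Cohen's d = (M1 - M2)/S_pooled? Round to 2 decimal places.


Cohen's d = (M1 - M2) / S_pooled
= (59 - 79) / 6
= -20 / 6
= -3.33


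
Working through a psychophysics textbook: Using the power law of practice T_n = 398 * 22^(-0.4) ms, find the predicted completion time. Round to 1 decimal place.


T_n = 398 * 22^(-0.4)
22^(-0.4) = 0.290423
T_n = 398 * 0.290423
= 115.6 ms


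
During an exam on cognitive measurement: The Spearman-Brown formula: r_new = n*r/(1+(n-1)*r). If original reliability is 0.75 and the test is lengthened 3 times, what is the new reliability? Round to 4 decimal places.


r_new = n*r / (1 + (n-1)*r)
Numerator = 3 * 0.75 = 2.25
Denominator = 1 + 2 * 0.75 = 2.5
r_new = 2.25 / 2.5
= 0.9000


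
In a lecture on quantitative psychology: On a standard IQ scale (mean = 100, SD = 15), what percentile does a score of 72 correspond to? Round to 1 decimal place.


z = (IQ - mean) / SD
z = (72 - 100) / 15 = -1.8667
Percentile = Phi(-1.8667) * 100
Phi(-1.8667) = 0.030972
= 3.1


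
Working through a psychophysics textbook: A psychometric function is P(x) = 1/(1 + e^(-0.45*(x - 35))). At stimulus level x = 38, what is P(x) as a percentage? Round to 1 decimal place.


P(x) = 1/(1 + e^(-0.45*(38 - 35)))
Exponent = -0.45 * 3 = -1.35
e^(-1.35) = 0.25924
P = 1/(1 + 0.25924) = 0.79413
Percentage = 79.4


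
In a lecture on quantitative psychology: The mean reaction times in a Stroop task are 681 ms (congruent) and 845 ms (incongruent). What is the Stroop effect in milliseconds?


Stroop effect = RT(incongruent) - RT(congruent)
= 845 - 681
= 164 ms


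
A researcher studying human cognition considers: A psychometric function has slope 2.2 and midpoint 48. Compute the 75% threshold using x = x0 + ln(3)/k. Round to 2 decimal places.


At P = 0.75: 0.75 = 1/(1 + e^(-k*(x-x0)))
Solving: e^(-k*(x-x0)) = 1/3
x = x0 + ln(3)/k
ln(3) = 1.0986
x = 48 + 1.0986/2.2
= 48 + 0.4994
= 48.50


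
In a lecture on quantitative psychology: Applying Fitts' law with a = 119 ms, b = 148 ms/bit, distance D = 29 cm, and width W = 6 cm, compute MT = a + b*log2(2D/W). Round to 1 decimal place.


MT = 119 + 148 * log2(2*29/6)
2D/W = 9.666667
log2(9.666667) = 3.273
MT = 119 + 148 * 3.273
= 603.4 ms


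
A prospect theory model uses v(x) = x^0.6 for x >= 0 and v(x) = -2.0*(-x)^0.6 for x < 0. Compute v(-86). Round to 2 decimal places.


Since x = -86 < 0, use v(x) = -lambda*(-x)^alpha
(-x) = 86
86^0.6 = 14.4777
v(-86) = -2.0 * 14.4777
= -28.96


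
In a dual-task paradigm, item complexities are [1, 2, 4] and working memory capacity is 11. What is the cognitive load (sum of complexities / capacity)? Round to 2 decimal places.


Total complexity = 1 + 2 + 4 = 7
Load = total / capacity = 7 / 11
= 0.64


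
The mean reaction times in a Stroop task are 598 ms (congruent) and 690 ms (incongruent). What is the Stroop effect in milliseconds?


Stroop effect = RT(incongruent) - RT(congruent)
= 690 - 598
= 92 ms


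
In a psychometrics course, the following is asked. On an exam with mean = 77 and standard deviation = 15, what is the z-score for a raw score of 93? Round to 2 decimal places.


z = (X - mu) / sigma
= (93 - 77) / 15
= 16 / 15
= 1.07


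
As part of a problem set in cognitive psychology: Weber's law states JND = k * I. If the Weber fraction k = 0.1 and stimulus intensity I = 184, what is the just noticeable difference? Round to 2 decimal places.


JND = k * I
JND = 0.1 * 184
= 18.40


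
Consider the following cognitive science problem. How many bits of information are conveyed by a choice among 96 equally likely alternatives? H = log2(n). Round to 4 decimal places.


H = log2(n)
H = log2(96)
= 6.5850


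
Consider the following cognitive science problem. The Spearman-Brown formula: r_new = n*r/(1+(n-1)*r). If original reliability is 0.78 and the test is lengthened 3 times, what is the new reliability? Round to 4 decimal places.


r_new = n*r / (1 + (n-1)*r)
Numerator = 3 * 0.78 = 2.34
Denominator = 1 + 2 * 0.78 = 2.56
r_new = 2.34 / 2.56
= 0.9141


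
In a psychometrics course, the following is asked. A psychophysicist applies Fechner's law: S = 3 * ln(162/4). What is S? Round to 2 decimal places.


S = 3 * ln(162/4)
I/I0 = 40.5
ln(40.5) = 3.7013
S = 3 * 3.7013
= 11.10


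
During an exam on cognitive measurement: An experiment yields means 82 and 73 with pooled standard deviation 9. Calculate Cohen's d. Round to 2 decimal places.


Cohen's d = (M1 - M2) / S_pooled
= (82 - 73) / 9
= 9 / 9
= 1.00


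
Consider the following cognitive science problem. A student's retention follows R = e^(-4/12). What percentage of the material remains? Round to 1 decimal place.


R = e^(-t/S)
-t/S = -4/12 = -0.333333
R = e^(-0.333333) = 0.716532
Percentage = 0.716532 * 100
= 71.7


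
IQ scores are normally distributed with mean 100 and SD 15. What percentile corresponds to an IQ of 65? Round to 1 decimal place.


z = (IQ - mean) / SD
z = (65 - 100) / 15 = -2.3333
Percentile = Phi(-2.3333) * 100
Phi(-2.3333) = 0.009816
= 1.0


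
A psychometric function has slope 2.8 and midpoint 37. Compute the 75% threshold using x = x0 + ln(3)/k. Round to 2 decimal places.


At P = 0.75: 0.75 = 1/(1 + e^(-k*(x-x0)))
Solving: e^(-k*(x-x0)) = 1/3
x = x0 + ln(3)/k
ln(3) = 1.0986
x = 37 + 1.0986/2.8
= 37 + 0.3924
= 37.39


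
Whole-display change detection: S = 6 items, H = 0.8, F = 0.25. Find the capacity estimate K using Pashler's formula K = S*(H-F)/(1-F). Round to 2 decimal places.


K = S * (H - F) / (1 - F)
H - F = 0.55
1 - F = 0.75
K = 6 * 0.55 / 0.75
= 4.40


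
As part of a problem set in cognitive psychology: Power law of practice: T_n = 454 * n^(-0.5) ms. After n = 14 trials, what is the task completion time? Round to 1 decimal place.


T_n = 454 * 14^(-0.5)
14^(-0.5) = 0.267261
T_n = 454 * 0.267261
= 121.3 ms


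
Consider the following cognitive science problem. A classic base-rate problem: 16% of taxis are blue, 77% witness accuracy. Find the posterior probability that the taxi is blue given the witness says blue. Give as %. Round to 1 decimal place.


P(blue | says blue) = P(says blue | blue)*P(blue) / [P(says blue | blue)*P(blue) + P(says blue | not blue)*P(not blue)]
Numerator = 0.77 * 0.16 = 0.1232
False identification = 0.23 * 0.84 = 0.1932
P = 0.1232 / (0.1232 + 0.1932)
= 0.1232 / 0.3164
As percentage = 38.9


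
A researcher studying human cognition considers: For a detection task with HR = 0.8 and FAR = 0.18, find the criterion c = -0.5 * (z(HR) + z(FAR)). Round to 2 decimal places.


c = -0.5 * (z(HR) + z(FAR))
z(0.8) = 0.8416
z(0.18) = -0.9154
c = -0.5 * (0.8416 + -0.9154)
= -0.5 * -0.0738
= 0.04


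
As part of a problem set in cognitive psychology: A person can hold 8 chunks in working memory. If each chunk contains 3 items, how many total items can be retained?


Total items = chunks * items_per_chunk
= 8 * 3
= 24


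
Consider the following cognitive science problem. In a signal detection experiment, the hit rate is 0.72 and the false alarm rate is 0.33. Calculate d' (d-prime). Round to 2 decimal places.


d' = z(HR) - z(FAR)
z(0.72) = 0.5828
z(0.33) = -0.4399
d' = 0.5828 - -0.4399
= 1.02


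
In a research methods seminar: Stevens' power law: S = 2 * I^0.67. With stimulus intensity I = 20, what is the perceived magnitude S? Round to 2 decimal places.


S = 2 * 20^0.67
20^0.67 = 7.442
S = 2 * 7.442
= 14.88


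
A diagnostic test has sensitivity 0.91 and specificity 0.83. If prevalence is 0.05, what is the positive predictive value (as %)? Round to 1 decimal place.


PPV = (sens * prev) / (sens * prev + (1-spec) * (1-prev))
Numerator = 0.91 * 0.05 = 0.0455
P(positive and no disease) = (1 - spec) * (1 - prev) = (1 - 0.83) * (1 - 0.05) = 0.1615
Denominator = 0.0455 + 0.1615 = 0.207
PPV = 0.0455 / 0.207 = 0.219807
As percentage = 22.0


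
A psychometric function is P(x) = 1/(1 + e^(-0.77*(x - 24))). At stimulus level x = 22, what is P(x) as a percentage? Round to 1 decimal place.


P(x) = 1/(1 + e^(-0.77*(22 - 24)))
Exponent = -0.77 * -2 = 1.54
e^(1.54) = 4.66459
P = 1/(1 + 4.66459) = 0.176535
Percentage = 17.7


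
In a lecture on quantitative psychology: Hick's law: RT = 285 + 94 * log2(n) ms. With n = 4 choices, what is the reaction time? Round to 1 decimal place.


RT = 285 + 94 * log2(4)
log2(4) = 2.0
RT = 285 + 94 * 2.0
= 285 + 188.0
= 473.0 ms


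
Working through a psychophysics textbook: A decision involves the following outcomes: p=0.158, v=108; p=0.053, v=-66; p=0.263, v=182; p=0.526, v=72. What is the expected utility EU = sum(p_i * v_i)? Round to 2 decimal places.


EU = sum(p_i * v_i)
0.158 * 108 = 17.064
0.053 * -66 = -3.498
0.263 * 182 = 47.866
0.526 * 72 = 37.872
EU = 17.064 + -3.498 + 47.866 + 37.872
= 99.30


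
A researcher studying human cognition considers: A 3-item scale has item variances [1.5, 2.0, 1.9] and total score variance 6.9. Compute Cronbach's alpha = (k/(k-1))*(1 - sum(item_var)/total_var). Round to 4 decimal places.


alpha = (k/(k-1)) * (1 - sum(s_i^2)/s_total^2)
sum(item variances) = 5.4
k/(k-1) = 3/2 = 1.5
1 - 5.4/6.9 = 1 - 0.782609 = 0.217391
alpha = 1.5 * 0.217391
= 0.3261


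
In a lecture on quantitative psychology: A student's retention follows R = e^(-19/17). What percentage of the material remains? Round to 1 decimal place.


R = e^(-t/S)
-t/S = -19/17 = -1.117647
R = e^(-1.117647) = 0.327048
Percentage = 0.327048 * 100
= 32.7


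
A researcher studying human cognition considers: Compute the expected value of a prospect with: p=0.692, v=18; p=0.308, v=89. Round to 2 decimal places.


EU = sum(p_i * v_i)
0.692 * 18 = 12.456
0.308 * 89 = 27.412
EU = 12.456 + 27.412
= 39.87


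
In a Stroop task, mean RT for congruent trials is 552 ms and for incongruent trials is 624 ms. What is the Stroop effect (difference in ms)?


Stroop effect = RT(incongruent) - RT(congruent)
= 624 - 552
= 72 ms


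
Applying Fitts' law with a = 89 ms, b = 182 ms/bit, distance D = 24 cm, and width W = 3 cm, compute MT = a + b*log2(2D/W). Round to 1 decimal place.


MT = 89 + 182 * log2(2*24/3)
2D/W = 16.0
log2(16.0) = 4.0
MT = 89 + 182 * 4.0
= 817.0 ms


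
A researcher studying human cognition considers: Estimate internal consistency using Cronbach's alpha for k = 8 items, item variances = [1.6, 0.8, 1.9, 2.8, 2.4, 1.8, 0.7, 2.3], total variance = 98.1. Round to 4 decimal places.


alpha = (k/(k-1)) * (1 - sum(s_i^2)/s_total^2)
sum(item variances) = 14.3
k/(k-1) = 8/7 = 1.142857
1 - 14.3/98.1 = 1 - 0.14577 = 0.85423
alpha = 1.142857 * 0.85423
= 0.9763


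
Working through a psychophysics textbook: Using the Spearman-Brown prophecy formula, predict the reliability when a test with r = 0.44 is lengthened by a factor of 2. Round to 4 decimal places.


r_new = n*r / (1 + (n-1)*r)
Numerator = 2 * 0.44 = 0.88
Denominator = 1 + 1 * 0.44 = 1.44
r_new = 0.88 / 1.44
= 0.6111


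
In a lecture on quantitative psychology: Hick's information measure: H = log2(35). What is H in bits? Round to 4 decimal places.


H = log2(n)
H = log2(35)
= 5.1293


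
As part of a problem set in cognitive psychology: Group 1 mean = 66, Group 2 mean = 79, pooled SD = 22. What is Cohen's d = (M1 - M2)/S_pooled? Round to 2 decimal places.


Cohen's d = (M1 - M2) / S_pooled
= (66 - 79) / 22
= -13 / 22
= -0.59


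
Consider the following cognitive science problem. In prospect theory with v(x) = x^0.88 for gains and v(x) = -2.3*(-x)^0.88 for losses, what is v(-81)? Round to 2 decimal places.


Since x = -81 < 0, use v(x) = -lambda*(-x)^alpha
(-x) = 81
81^0.88 = 47.8043
v(-81) = -2.3 * 47.8043
= -109.95


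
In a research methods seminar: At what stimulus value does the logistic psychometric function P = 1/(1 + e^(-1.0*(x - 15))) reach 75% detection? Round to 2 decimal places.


At P = 0.75: 0.75 = 1/(1 + e^(-k*(x-x0)))
Solving: e^(-k*(x-x0)) = 1/3
x = x0 + ln(3)/k
ln(3) = 1.0986
x = 15 + 1.0986/1.0
= 15 + 1.0986
= 16.10


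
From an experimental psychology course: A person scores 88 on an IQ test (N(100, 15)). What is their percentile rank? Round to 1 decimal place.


z = (IQ - mean) / SD
z = (88 - 100) / 15 = -0.8
Percentile = Phi(-0.8) * 100
Phi(-0.8) = 0.211855
= 21.2


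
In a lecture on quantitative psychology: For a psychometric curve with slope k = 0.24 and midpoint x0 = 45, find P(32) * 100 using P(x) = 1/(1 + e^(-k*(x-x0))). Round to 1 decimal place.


P(x) = 1/(1 + e^(-0.24*(32 - 45)))
Exponent = -0.24 * -13 = 3.12
e^(3.12) = 22.64638
P = 1/(1 + 22.64638) = 0.04229
Percentage = 4.2


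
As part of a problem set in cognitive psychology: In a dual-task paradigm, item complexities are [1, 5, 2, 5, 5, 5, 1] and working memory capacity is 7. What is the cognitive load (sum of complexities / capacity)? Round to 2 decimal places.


Total complexity = 1 + 5 + 2 + 5 + 5 + 5 + 1 = 24
Load = total / capacity = 24 / 7
= 3.43


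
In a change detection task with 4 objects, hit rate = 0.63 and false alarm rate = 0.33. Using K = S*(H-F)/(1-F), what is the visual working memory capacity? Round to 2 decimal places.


K = S * (H - F) / (1 - F)
H - F = 0.3
1 - F = 0.67
K = 4 * 0.3 / 0.67
= 1.79


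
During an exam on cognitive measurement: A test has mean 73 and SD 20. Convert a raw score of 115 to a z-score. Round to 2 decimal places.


z = (X - mu) / sigma
= (115 - 73) / 20
= 42 / 20
= 2.10


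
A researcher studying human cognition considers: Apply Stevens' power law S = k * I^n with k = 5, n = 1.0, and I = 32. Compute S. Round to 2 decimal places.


S = 5 * 32^1.0
32^1.0 = 32.0
S = 5 * 32.0
= 160.00


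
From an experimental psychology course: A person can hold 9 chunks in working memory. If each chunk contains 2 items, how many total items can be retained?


Total items = chunks * items_per_chunk
= 9 * 2
= 18


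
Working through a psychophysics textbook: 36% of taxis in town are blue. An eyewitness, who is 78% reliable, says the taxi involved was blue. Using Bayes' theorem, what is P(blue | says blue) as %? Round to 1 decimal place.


P(blue | says blue) = P(says blue | blue)*P(blue) / [P(says blue | blue)*P(blue) + P(says blue | not blue)*P(not blue)]
Numerator = 0.78 * 0.36 = 0.2808
False identification = 0.22 * 0.64 = 0.1408
P = 0.2808 / (0.2808 + 0.1408)
= 0.2808 / 0.4216
As percentage = 66.6


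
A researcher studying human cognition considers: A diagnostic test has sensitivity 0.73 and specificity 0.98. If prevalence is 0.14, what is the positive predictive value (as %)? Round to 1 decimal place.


PPV = (sens * prev) / (sens * prev + (1-spec) * (1-prev))
Numerator = 0.73 * 0.14 = 0.1022
P(positive and no disease) = (1 - spec) * (1 - prev) = (1 - 0.98) * (1 - 0.14) = 0.0172
Denominator = 0.1022 + 0.0172 = 0.1194
PPV = 0.1022 / 0.1194 = 0.855946
As percentage = 85.6


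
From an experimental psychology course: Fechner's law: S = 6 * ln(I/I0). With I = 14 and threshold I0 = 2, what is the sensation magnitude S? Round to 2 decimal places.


S = 6 * ln(14/2)
I/I0 = 7.0
ln(7.0) = 1.9459
S = 6 * 1.9459
= 11.68


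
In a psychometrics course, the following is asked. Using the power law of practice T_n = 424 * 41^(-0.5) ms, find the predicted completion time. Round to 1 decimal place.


T_n = 424 * 41^(-0.5)
41^(-0.5) = 0.156174
T_n = 424 * 0.156174
= 66.2 ms


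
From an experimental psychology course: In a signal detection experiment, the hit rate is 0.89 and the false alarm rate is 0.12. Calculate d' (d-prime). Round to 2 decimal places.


d' = z(HR) - z(FAR)
z(0.89) = 1.2265
z(0.12) = -1.175
d' = 1.2265 - -1.175
= 2.40


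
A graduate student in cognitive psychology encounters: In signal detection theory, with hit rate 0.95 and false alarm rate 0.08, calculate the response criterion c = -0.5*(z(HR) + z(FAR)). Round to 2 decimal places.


c = -0.5 * (z(HR) + z(FAR))
z(0.95) = 1.6449
z(0.08) = -1.4051
c = -0.5 * (1.6449 + -1.4051)
= -0.5 * 0.2398
= -0.12


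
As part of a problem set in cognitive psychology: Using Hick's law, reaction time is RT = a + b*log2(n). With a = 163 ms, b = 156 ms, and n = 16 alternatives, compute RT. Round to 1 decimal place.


RT = 163 + 156 * log2(16)
log2(16) = 4.0
RT = 163 + 156 * 4.0
= 163 + 624.0
= 787.0 ms


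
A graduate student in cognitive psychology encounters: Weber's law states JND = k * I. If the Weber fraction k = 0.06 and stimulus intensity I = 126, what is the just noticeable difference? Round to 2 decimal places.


JND = k * I
JND = 0.06 * 126
= 7.56


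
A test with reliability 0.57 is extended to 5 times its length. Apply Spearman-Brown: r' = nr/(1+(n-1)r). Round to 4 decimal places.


r_new = n*r / (1 + (n-1)*r)
Numerator = 5 * 0.57 = 2.85
Denominator = 1 + 4 * 0.57 = 3.28
r_new = 2.85 / 3.28
= 0.8689


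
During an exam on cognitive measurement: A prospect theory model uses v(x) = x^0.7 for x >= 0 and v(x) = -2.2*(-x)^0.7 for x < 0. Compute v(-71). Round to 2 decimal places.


Since x = -71 < 0, use v(x) = -lambda*(-x)^alpha
(-x) = 71
71^0.7 = 19.7643
v(-71) = -2.2 * 19.7643
= -43.48


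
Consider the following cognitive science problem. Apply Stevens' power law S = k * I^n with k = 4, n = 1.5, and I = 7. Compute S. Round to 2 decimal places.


S = 4 * 7^1.5
7^1.5 = 18.5203
S = 4 * 18.5203
= 74.08


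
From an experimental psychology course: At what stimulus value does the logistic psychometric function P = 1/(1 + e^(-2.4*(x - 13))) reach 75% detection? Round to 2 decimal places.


At P = 0.75: 0.75 = 1/(1 + e^(-k*(x-x0)))
Solving: e^(-k*(x-x0)) = 1/3
x = x0 + ln(3)/k
ln(3) = 1.0986
x = 13 + 1.0986/2.4
= 13 + 0.4578
= 13.46


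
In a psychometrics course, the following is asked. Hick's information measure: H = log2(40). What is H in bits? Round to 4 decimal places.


H = log2(n)
H = log2(40)
= 5.3219


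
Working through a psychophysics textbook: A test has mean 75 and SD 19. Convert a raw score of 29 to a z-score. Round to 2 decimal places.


z = (X - mu) / sigma
= (29 - 75) / 19
= -46 / 19
= -2.42


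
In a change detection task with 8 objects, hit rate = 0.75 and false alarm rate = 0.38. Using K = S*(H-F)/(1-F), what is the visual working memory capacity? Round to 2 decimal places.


K = S * (H - F) / (1 - F)
H - F = 0.37
1 - F = 0.62
K = 8 * 0.37 / 0.62
= 4.77


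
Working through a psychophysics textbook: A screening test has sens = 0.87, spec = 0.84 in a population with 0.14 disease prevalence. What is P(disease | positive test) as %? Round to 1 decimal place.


PPV = (sens * prev) / (sens * prev + (1-spec) * (1-prev))
Numerator = 0.87 * 0.14 = 0.1218
P(positive and no disease) = (1 - spec) * (1 - prev) = (1 - 0.84) * (1 - 0.14) = 0.1376
Denominator = 0.1218 + 0.1376 = 0.2594
PPV = 0.1218 / 0.2594 = 0.469545
As percentage = 47.0


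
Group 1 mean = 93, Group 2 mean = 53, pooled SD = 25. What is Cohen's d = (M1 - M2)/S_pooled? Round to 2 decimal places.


Cohen's d = (M1 - M2) / S_pooled
= (93 - 53) / 25
= 40 / 25
= 1.60


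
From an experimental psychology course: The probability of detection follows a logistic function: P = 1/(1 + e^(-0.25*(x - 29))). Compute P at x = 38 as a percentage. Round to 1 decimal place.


P(x) = 1/(1 + e^(-0.25*(38 - 29)))
Exponent = -0.25 * 9 = -2.25
e^(-2.25) = 0.105399
P = 1/(1 + 0.105399) = 0.904651
Percentage = 90.5


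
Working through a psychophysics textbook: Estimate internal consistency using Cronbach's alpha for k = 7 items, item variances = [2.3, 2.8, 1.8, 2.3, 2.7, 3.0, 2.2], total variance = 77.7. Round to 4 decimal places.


alpha = (k/(k-1)) * (1 - sum(s_i^2)/s_total^2)
sum(item variances) = 17.1
k/(k-1) = 7/6 = 1.166667
1 - 17.1/77.7 = 1 - 0.220077 = 0.779923
alpha = 1.166667 * 0.779923
= 0.9099


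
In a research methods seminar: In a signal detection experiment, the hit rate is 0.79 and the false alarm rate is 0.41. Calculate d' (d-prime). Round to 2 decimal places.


d' = z(HR) - z(FAR)
z(0.79) = 0.8064
z(0.41) = -0.2275
d' = 0.8064 - -0.2275
= 1.03


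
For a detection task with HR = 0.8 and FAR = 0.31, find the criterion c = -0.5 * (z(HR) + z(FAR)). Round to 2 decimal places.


c = -0.5 * (z(HR) + z(FAR))
z(0.8) = 0.8416
z(0.31) = -0.4959
c = -0.5 * (0.8416 + -0.4959)
= -0.5 * 0.3457
= -0.17


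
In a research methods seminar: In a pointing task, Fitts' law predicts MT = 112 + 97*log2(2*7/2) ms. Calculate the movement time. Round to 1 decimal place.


MT = 112 + 97 * log2(2*7/2)
2D/W = 7.0
log2(7.0) = 2.8074
MT = 112 + 97 * 2.8074
= 384.3 ms


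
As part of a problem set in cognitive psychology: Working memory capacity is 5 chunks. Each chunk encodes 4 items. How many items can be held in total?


Total items = chunks * items_per_chunk
= 5 * 4
= 20


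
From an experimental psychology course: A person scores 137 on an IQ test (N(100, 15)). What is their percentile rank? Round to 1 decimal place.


z = (IQ - mean) / SD
z = (137 - 100) / 15 = 2.4667
Percentile = Phi(2.4667) * 100
Phi(2.4667) = 0.993182
= 99.3


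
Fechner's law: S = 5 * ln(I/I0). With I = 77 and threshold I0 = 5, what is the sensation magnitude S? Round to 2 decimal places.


S = 5 * ln(77/5)
I/I0 = 15.4
ln(15.4) = 2.7344
S = 5 * 2.7344
= 13.67


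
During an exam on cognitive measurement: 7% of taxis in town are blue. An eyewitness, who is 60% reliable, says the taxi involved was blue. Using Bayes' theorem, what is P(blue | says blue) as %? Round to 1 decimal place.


P(blue | says blue) = P(says blue | blue)*P(blue) / [P(says blue | blue)*P(blue) + P(says blue | not blue)*P(not blue)]
Numerator = 0.6 * 0.07 = 0.042
False identification = 0.4 * 0.93 = 0.372
P = 0.042 / (0.042 + 0.372)
= 0.042 / 0.414
As percentage = 10.1


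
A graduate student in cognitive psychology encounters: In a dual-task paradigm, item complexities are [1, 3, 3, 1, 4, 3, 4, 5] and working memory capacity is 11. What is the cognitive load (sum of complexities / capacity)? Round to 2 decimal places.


Total complexity = 1 + 3 + 3 + 1 + 4 + 3 + 4 + 5 = 24
Load = total / capacity = 24 / 11
= 2.18


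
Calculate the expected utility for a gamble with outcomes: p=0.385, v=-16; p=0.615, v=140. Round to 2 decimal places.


EU = sum(p_i * v_i)
0.385 * -16 = -6.16
0.615 * 140 = 86.1
EU = -6.16 + 86.1
= 79.94


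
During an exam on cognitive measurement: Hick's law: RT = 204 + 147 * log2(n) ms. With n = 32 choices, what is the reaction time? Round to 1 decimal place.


RT = 204 + 147 * log2(32)
log2(32) = 5.0
RT = 204 + 147 * 5.0
= 204 + 735.0
= 939.0 ms


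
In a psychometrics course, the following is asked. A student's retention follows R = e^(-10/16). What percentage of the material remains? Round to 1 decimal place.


R = e^(-t/S)
-t/S = -10/16 = -0.625
R = e^(-0.625) = 0.535261
Percentage = 0.535261 * 100
= 53.5


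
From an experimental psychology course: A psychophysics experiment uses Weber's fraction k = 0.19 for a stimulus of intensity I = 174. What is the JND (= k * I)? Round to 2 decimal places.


JND = k * I
JND = 0.19 * 174
= 33.06


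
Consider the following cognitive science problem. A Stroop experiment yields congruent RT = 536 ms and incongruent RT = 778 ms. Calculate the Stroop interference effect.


Stroop effect = RT(incongruent) - RT(congruent)
= 778 - 536
= 242 ms


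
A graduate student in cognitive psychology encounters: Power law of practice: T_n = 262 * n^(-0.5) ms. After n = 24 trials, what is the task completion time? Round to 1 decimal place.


T_n = 262 * 24^(-0.5)
24^(-0.5) = 0.204124
T_n = 262 * 0.204124
= 53.5 ms


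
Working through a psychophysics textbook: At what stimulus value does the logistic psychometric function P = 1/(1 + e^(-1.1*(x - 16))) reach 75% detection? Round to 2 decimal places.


At P = 0.75: 0.75 = 1/(1 + e^(-k*(x-x0)))
Solving: e^(-k*(x-x0)) = 1/3
x = x0 + ln(3)/k
ln(3) = 1.0986
x = 16 + 1.0986/1.1
= 16 + 0.9987
= 17.00


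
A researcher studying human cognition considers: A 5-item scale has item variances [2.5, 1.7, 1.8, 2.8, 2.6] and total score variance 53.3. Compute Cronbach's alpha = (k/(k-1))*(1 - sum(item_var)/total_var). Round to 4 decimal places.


alpha = (k/(k-1)) * (1 - sum(s_i^2)/s_total^2)
sum(item variances) = 11.4
k/(k-1) = 5/4 = 1.25
1 - 11.4/53.3 = 1 - 0.213884 = 0.786116
alpha = 1.25 * 0.786116
= 0.9826


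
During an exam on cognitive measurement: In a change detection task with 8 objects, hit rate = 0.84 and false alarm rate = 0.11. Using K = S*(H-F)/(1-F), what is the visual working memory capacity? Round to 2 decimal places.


K = S * (H - F) / (1 - F)
H - F = 0.73
1 - F = 0.89
K = 8 * 0.73 / 0.89
= 6.56


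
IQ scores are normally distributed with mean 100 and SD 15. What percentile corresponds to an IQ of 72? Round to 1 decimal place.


z = (IQ - mean) / SD
z = (72 - 100) / 15 = -1.8667
Percentile = Phi(-1.8667) * 100
Phi(-1.8667) = 0.030972
= 3.1


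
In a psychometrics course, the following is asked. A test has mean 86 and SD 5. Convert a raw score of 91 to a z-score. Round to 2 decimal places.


z = (X - mu) / sigma
= (91 - 86) / 5
= 5 / 5
= 1.00


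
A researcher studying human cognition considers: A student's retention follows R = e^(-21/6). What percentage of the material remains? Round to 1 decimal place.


R = e^(-t/S)
-t/S = -21/6 = -3.5
R = e^(-3.5) = 0.030197
Percentage = 0.030197 * 100
= 3.0


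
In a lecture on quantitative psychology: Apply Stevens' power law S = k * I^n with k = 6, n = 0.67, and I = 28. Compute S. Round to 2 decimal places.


S = 6 * 28^0.67
28^0.67 = 9.3239
S = 6 * 9.3239
= 55.94


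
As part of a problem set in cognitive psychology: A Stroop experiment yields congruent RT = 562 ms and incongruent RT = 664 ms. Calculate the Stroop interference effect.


Stroop effect = RT(incongruent) - RT(congruent)
= 664 - 562
= 102 ms


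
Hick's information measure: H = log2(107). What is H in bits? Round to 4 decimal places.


H = log2(n)
H = log2(107)
= 6.7415


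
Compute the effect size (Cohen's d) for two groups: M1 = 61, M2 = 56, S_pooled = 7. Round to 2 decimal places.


Cohen's d = (M1 - M2) / S_pooled
= (61 - 56) / 7
= 5 / 7
= 0.71


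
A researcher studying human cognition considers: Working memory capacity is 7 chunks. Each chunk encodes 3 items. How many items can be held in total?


Total items = chunks * items_per_chunk
= 7 * 3
= 21


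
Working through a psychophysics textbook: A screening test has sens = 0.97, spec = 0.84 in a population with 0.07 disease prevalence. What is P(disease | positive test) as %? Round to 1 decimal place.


PPV = (sens * prev) / (sens * prev + (1-spec) * (1-prev))
Numerator = 0.97 * 0.07 = 0.0679
P(positive and no disease) = (1 - spec) * (1 - prev) = (1 - 0.84) * (1 - 0.07) = 0.1488
Denominator = 0.0679 + 0.1488 = 0.2167
PPV = 0.0679 / 0.2167 = 0.313336
As percentage = 31.3


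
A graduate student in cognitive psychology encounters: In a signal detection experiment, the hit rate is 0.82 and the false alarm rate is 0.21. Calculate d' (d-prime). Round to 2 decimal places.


d' = z(HR) - z(FAR)
z(0.82) = 0.9154
z(0.21) = -0.8064
d' = 0.9154 - -0.8064
= 1.72
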